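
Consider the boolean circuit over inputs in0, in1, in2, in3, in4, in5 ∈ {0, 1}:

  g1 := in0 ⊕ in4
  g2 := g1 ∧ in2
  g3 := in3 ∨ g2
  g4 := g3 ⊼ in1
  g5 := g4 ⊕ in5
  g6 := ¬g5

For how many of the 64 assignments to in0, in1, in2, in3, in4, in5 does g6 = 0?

g6 = ¬g5 must be 0, so g5 = 1.
Enumerating the 64 input combinations, 32 give g6 = 0 and 32 give g6 = 1.

32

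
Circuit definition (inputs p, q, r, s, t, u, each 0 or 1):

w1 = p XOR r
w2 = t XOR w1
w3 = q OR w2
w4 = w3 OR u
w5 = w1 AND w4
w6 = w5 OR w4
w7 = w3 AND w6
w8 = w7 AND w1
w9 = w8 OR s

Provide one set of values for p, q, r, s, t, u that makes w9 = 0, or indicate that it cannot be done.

p=0, q=1, r=0, s=0, t=0, u=0

w9 = w8 OR s must be 0, so both w8 = 0 and s = 0.
w8 = w7 AND w1 must be 0, so at least one of w7, w1 is 0.
Check with p=0, q=1, r=0, s=0, t=0, u=0:
w1 = p XOR r = 0 XOR 0 = 0
w2 = t XOR w1 = 0 XOR 0 = 0
w3 = q OR w2 = 1 OR 0 = 1
w4 = w3 OR u = 1 OR 0 = 1
w5 = w1 AND w4 = 0 AND 1 = 0
w6 = w5 OR w4 = 0 OR 1 = 1
w7 = w3 AND w6 = 1 AND 1 = 1
w8 = w7 AND w1 = 1 AND 0 = 0
w9 = w8 OR s = 0 OR 0 = 0
So w9 = 0 as required.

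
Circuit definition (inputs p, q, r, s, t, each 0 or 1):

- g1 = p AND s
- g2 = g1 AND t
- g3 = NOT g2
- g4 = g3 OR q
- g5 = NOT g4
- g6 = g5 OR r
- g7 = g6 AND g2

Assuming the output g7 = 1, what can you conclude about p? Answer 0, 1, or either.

g7 = g6 AND g2 must be 1, so both g6 = 1 and g2 = 1.
g6 = g5 OR r must be 1, so at least one of g5, r is 1.
g2 = g1 AND t must be 1, so both g1 = 1 and t = 1.
Every assignment with g7 = 1 has p = 1; there are 3 such assignment(s).
  p=1, q=0, r=0, s=1, t=1
  p=1, q=0, r=1, s=1, t=1
  p=1, q=1, r=1, s=1, t=1

1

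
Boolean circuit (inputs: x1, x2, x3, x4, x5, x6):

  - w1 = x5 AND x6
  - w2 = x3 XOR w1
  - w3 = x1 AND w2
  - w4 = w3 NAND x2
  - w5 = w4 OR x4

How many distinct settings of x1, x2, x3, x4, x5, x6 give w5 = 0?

w5 = w4 OR x4 must be 0, so both w4 = 0 and x4 = 0.
Satisfying assignments:
  x1=1, x2=1, x3=0, x4=0, x5=1, x6=1
  x1=1, x2=1, x3=1, x4=0, x5=0, x6=0
  x1=1, x2=1, x3=1, x4=0, x5=0, x6=1
  x1=1, x2=1, x3=1, x4=0, x5=1, x6=0

4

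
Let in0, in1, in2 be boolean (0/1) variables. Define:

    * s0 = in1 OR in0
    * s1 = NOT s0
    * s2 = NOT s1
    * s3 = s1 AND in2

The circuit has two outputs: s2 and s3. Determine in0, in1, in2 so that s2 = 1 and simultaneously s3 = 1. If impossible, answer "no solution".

no solution exists

Across all 8 input combinations, none give both s2 = 1 and s3 = 1.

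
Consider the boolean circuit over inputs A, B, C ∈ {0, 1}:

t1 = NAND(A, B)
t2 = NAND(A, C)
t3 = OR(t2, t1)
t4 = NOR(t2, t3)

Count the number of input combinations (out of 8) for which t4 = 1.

t4 = NOR(t2, t3) must be 1, so both t2 = 0 and t3 = 0.
Satisfying assignments:
  A=1, B=1, C=1

1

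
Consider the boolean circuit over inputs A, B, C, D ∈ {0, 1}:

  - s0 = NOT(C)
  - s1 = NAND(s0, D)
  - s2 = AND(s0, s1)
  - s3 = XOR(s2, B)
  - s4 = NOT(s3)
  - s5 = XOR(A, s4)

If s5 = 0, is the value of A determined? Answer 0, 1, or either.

either

Both values of A occur among assignments with s5 = 0:
  A=0: A=0, B=0, C=0, D=0
  A=1: A=1, B=0, C=0, D=1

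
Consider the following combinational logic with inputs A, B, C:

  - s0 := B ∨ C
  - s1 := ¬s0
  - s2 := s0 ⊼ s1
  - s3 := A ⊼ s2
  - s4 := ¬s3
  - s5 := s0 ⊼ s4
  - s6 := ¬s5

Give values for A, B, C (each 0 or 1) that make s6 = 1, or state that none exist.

A=1, B=1, C=0

s6 = ¬s5 must be 1, so s5 = 0.
s5 = s0 ⊼ s4 must be 0, so both s0 = 1 and s4 = 1.
Check with A=1, B=1, C=0:
s0 = B ∨ C = 1 ∨ 0 = 1
s1 = ¬s0 = ¬1 = 0
s2 = s0 ⊼ s1 = 1 ⊼ 0 = 1
s3 = A ⊼ s2 = 1 ⊼ 1 = 0
s4 = ¬s3 = ¬0 = 1
s5 = s0 ⊼ s4 = 1 ⊼ 1 = 0
s6 = ¬s5 = ¬0 = 1
So s6 = 1 as required.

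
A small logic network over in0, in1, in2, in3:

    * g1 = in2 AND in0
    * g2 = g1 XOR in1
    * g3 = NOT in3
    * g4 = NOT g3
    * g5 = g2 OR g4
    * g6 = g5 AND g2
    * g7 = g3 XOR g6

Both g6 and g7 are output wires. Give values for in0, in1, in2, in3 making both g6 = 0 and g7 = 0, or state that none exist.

in0=0 in1=0 in2=1 in3=1

Check with in0=0 in1=0 in2=1 in3=1:
g1 = in2 AND in0 = 1 AND 0 = 0
g2 = g1 XOR in1 = 0 XOR 0 = 0
g3 = NOT in3 = NOT 1 = 0
g4 = NOT g3 = NOT 0 = 1
g5 = g2 OR g4 = 0 OR 1 = 1
g6 = g5 AND g2 = 1 AND 0 = 0
g7 = g3 XOR g6 = 0 XOR 0 = 0
So g6 = 0 and g7 = 0.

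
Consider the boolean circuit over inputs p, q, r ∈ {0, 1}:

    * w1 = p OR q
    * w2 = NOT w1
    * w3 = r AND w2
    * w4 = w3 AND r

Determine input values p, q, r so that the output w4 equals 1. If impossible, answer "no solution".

p=0 q=0 r=1

Check with p=0 q=0 r=1:
w1 = p OR q = 0 OR 0 = 0
w2 = NOT w1 = NOT 0 = 1
w3 = r AND w2 = 1 AND 1 = 1
w4 = w3 AND r = 1 AND 1 = 1
So w4 = 1 as required.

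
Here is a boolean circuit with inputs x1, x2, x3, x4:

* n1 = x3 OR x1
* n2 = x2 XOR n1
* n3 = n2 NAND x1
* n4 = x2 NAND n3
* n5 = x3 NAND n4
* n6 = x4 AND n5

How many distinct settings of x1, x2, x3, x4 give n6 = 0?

n6 = x4 AND n5 must be 0, so at least one of x4, n5 is 0.
Enumerating the 16 input combinations, 10 give n6 = 0 and 6 give n6 = 1.

10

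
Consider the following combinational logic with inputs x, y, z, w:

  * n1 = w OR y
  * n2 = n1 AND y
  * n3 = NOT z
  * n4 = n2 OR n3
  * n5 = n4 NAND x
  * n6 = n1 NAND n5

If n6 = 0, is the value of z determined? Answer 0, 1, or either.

either

Both values of z occur among assignments with n6 = 0:
  z=0: x=0, y=0, z=0, w=1
  z=1: x=0, y=0, z=1, w=1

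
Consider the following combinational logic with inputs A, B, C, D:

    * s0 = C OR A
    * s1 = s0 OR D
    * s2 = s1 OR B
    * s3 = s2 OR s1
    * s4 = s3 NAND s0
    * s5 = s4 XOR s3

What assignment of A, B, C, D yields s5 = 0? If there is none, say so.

s5 = s4 XOR s3 must be 0, so s4 and s3 are equal.
Check with A=0, B=1, C=0, D=1:
s0 = C OR A = 0 OR 0 = 0
s1 = s0 OR D = 0 OR 1 = 1
s2 = s1 OR B = 1 OR 1 = 1
s3 = s2 OR s1 = 1 OR 1 = 1
s4 = s3 NAND s0 = 1 NAND 0 = 1
s5 = s4 XOR s3 = 1 XOR 1 = 0
So s5 = 0 as required.

A=0, B=1, C=0, D=1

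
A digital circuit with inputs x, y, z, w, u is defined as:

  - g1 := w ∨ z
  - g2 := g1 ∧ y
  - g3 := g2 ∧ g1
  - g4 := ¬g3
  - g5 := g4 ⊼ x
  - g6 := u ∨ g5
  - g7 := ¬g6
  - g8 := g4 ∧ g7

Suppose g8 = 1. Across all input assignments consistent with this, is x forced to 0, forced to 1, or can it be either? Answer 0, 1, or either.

g8 = g4 ∧ g7 must be 1, so both g4 = 1 and g7 = 1.
g4 = ¬g3 must be 1, so g3 = 0.
g7 = ¬g6 must be 1, so g6 = 0.
Every assignment with g8 = 1 has x = 1; there are 5 such assignment(s).

1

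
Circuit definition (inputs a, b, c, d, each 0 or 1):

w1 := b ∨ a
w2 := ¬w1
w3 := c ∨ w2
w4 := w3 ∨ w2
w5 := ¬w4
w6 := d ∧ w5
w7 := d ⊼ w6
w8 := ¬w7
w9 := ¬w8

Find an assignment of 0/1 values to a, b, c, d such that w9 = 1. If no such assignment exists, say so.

a=1, b=0, c=1, d=1

w9 = ¬w8 must be 1, so w8 = 0.
Check with a=1, b=0, c=1, d=1:
w1 = b ∨ a = 0 ∨ 1 = 1
w2 = ¬w1 = ¬1 = 0
w3 = c ∨ w2 = 1 ∨ 0 = 1
w4 = w3 ∨ w2 = 1 ∨ 0 = 1
w5 = ¬w4 = ¬1 = 0
w6 = d ∧ w5 = 1 ∧ 0 = 0
w7 = d ⊼ w6 = 1 ⊼ 0 = 1
w8 = ¬w7 = ¬1 = 0
w9 = ¬w8 = ¬0 = 1
So w9 = 1 as required.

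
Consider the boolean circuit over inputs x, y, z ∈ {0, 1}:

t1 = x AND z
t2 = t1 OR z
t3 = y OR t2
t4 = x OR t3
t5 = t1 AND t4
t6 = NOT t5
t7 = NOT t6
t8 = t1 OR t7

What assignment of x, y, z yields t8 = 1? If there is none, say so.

t8 = t1 OR t7 must be 1, so at least one of t1, t7 is 1.
Check with x=1, y=0, z=1:
t1 = x AND z = 1 AND 1 = 1
t2 = t1 OR z = 1 OR 1 = 1
t3 = y OR t2 = 0 OR 1 = 1
t4 = x OR t3 = 1 OR 1 = 1
t5 = t1 AND t4 = 1 AND 1 = 1
t6 = NOT t5 = NOT 1 = 0
t7 = NOT t6 = NOT 0 = 1
t8 = t1 OR t7 = 1 OR 1 = 1
So t8 = 1 as required.

x=1, y=0, z=1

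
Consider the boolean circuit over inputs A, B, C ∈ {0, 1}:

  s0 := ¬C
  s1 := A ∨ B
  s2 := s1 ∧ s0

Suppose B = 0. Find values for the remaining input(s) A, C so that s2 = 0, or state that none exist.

s2 = s1 ∧ s0 must be 0, so at least one of s1, s0 is 0.
Check with B = 0 and A=0, C=0:
s0 = ¬C = ¬0 = 1
s1 = A ∨ B = 0 ∨ 0 = 0
s2 = s1 ∧ s0 = 0 ∧ 1 = 0
So s2 = 0.

A=0, C=0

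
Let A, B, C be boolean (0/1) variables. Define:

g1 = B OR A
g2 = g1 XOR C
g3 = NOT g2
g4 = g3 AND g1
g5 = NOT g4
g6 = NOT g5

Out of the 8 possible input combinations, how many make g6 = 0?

5

g6 = NOT g5 must be 0, so g5 = 1.
Satisfying assignments:
  A=0, B=0, C=0
  A=0, B=0, C=1
  A=0, B=1, C=0
  A=1, B=0, C=0
  A=1, B=1, C=0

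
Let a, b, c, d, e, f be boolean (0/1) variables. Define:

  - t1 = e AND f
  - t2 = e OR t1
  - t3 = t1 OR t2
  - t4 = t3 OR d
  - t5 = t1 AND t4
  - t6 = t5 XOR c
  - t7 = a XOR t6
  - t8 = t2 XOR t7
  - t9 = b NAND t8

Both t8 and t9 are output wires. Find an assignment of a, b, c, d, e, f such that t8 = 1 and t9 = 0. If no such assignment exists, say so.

Check with a=0, b=1, c=0, d=0, e=1, f=0:
t1 = e AND f = 1 AND 0 = 0
t2 = e OR t1 = 1 OR 0 = 1
t3 = t1 OR t2 = 0 OR 1 = 1
t4 = t3 OR d = 1 OR 0 = 1
t5 = t1 AND t4 = 0 AND 1 = 0
t6 = t5 XOR c = 0 XOR 0 = 0
t7 = a XOR t6 = 0 XOR 0 = 0
t8 = t2 XOR t7 = 1 XOR 0 = 1
t9 = b NAND t8 = 1 NAND 1 = 0
So t8 = 1 and t9 = 0.

a=0, b=1, c=0, d=0, e=1, f=0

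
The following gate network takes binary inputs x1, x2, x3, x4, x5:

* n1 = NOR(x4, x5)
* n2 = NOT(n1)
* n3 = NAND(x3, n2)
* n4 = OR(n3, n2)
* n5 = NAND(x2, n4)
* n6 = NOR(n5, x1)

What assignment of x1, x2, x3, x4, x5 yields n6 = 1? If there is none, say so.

n6 = NOR(n5, x1) must be 1, so both n5 = 0 and x1 = 0.
n5 = NAND(x2, n4) must be 0, so both x2 = 1 and n4 = 1.
Check with x1=0 x2=1 x3=1 x4=0 x5=1:
n1 = NOR(x4, x5) = NOR(0, 1) = 0
n2 = NOT(n1) = NOT 0 = 1
n3 = NAND(x3, n2) = NAND(1, 1) = 0
n4 = OR(n3, n2) = OR(0, 1) = 1
n5 = NAND(x2, n4) = NAND(1, 1) = 0
n6 = NOR(n5, x1) = NOR(0, 0) = 1
So n6 = 1 as required.

x1=0 x2=1 x3=1 x4=0 x5=1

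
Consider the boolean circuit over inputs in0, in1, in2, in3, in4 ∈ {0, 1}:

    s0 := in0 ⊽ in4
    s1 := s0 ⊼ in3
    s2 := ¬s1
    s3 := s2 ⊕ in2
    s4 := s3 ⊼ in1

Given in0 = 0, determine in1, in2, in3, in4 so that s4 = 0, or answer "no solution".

Check with in0 = 0 and in1=1, in2=1, in3=0, in4=0:
s0 = in0 ⊽ in4 = 0 ⊽ 0 = 1
s1 = s0 ⊼ in3 = 1 ⊼ 0 = 1
s2 = ¬s1 = ¬1 = 0
s3 = s2 ⊕ in2 = 0 ⊕ 1 = 1
s4 = s3 ⊼ in1 = 1 ⊼ 1 = 0
So s4 = 0.

in1=1 in2=1 in3=0 in4=0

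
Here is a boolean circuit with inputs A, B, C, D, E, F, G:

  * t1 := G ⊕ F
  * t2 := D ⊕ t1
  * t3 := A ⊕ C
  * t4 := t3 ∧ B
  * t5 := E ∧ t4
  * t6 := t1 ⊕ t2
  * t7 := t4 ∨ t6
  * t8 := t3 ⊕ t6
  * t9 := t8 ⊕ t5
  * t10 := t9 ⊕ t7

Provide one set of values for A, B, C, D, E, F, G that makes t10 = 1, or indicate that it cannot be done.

A=0, B=1, C=1, D=0, E=1, F=0, G=0

t10 = t9 ⊕ t7 must be 1, so t9 and t7 differ.
Check with A=0, B=1, C=1, D=0, E=1, F=0, G=0:
t1 = G ⊕ F = 0 ⊕ 0 = 0
t2 = D ⊕ t1 = 0 ⊕ 0 = 0
t3 = A ⊕ C = 0 ⊕ 1 = 1
t4 = t3 ∧ B = 1 ∧ 1 = 1
t5 = E ∧ t4 = 1 ∧ 1 = 1
t6 = t1 ⊕ t2 = 0 ⊕ 0 = 0
t7 = t4 ∨ t6 = 1 ∨ 0 = 1
t8 = t3 ⊕ t6 = 1 ⊕ 0 = 1
t9 = t8 ⊕ t5 = 1 ⊕ 1 = 0
t10 = t9 ⊕ t7 = 0 ⊕ 1 = 1
So t10 = 1 as required.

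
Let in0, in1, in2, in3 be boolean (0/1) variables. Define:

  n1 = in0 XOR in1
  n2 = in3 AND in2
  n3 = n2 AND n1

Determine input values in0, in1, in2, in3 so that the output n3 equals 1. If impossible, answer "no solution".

n3 = n2 AND n1 must be 1, so both n2 = 1 and n1 = 1.
n2 = in3 AND in2 must be 1, so both in3 = 1 and in2 = 1.
Check with in0=1 in1=0 in2=1 in3=1:
n1 = in0 XOR in1 = 1 XOR 0 = 1
n2 = in3 AND in2 = 1 AND 1 = 1
n3 = n2 AND n1 = 1 AND 1 = 1
So n3 = 1 as required.

in0=1 in1=0 in2=1 in3=1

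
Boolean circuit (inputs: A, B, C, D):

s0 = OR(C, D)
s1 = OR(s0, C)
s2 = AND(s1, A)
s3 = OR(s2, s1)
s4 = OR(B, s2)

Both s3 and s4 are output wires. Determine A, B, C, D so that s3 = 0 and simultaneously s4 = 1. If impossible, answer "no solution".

Check with A=0, B=1, C=0, D=0:
s0 = OR(C, D) = OR(0, 0) = 0
s1 = OR(s0, C) = OR(0, 0) = 0
s2 = AND(s1, A) = AND(0, 0) = 0
s3 = OR(s2, s1) = OR(0, 0) = 0
s4 = OR(B, s2) = OR(1, 0) = 1
So s3 = 0 and s4 = 1.

A=0, B=1, C=0, D=0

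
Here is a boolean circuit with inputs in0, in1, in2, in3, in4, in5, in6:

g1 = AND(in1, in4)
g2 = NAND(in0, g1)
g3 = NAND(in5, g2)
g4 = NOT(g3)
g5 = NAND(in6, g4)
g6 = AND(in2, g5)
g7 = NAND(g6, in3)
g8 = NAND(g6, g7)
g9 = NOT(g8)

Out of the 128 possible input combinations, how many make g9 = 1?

g9 = NOT(g8) must be 1, so g8 = 0.
g8 = NAND(g6, g7) must be 0, so both g6 = 1 and g7 = 1.
Enumerating the 128 input combinations, 25 give g9 = 1 and 103 give g9 = 0.

25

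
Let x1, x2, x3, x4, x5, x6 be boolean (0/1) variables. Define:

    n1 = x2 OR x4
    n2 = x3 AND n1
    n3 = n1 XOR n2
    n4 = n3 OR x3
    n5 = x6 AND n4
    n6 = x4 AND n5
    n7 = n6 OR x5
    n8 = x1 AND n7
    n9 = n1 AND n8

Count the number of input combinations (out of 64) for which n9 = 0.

n9 = n1 AND n8 must be 0, so at least one of n1, n8 is 0.
Enumerating the 64 input combinations, 48 give n9 = 0 and 16 give n9 = 1.

48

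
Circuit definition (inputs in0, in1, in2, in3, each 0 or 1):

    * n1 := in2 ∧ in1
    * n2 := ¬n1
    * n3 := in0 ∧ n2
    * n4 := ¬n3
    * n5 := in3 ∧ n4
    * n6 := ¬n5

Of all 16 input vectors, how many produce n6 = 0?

5

n6 = ¬n5 must be 0, so n5 = 1.
n5 = in3 ∧ n4 must be 1, so both in3 = 1 and n4 = 1.
n4 = ¬n3 must be 1, so n3 = 0.
Enumerating the 16 input combinations, 5 give n6 = 0 and 11 give n6 = 1.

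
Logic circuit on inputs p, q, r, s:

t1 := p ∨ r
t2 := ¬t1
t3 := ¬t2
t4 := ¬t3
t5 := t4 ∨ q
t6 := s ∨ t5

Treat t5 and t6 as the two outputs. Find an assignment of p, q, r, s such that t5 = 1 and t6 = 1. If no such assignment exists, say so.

p=0, q=0, r=0, s=0

Check with p=0, q=0, r=0, s=0:
t1 = p ∨ r = 0 ∨ 0 = 0
t2 = ¬t1 = ¬0 = 1
t3 = ¬t2 = ¬1 = 0
t4 = ¬t3 = ¬0 = 1
t5 = t4 ∨ q = 1 ∨ 0 = 1
t6 = s ∨ t5 = 0 ∨ 1 = 1
So t5 = 1 and t6 = 1.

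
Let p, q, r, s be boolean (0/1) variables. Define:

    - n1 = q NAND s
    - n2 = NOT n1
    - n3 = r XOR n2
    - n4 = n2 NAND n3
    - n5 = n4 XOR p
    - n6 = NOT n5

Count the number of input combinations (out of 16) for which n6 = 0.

n6 = NOT n5 must be 0, so n5 = 1.
n5 = n4 XOR p must be 1, so n4 and p differ.
Enumerating the 16 input combinations, 8 give n6 = 0 and 8 give n6 = 1.

8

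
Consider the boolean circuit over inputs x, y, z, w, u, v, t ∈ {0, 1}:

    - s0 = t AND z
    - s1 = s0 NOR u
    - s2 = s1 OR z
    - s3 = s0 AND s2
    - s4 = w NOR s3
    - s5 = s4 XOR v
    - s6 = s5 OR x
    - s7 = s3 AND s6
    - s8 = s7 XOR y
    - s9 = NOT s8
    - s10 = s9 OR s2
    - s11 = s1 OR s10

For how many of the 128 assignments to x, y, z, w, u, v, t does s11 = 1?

s11 = s1 OR s10 must be 1, so at least one of s1, s10 is 1.
Enumerating the 128 input combinations, 112 give s11 = 1 and 16 give s11 = 0.

112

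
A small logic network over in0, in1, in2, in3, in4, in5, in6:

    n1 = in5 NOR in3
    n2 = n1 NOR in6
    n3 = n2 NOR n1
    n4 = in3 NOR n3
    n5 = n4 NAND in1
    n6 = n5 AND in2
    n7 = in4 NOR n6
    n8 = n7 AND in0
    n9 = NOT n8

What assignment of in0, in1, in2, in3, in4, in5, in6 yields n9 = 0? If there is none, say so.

in0=1 in1=0 in2=0 in3=0 in4=0 in5=0 in6=1

n9 = NOT n8 must be 0, so n8 = 1.
n8 = n7 AND in0 must be 1, so both n7 = 1 and in0 = 1.
Check with in0=1 in1=0 in2=0 in3=0 in4=0 in5=0 in6=1:
n1 = in5 NOR in3 = 0 NOR 0 = 1
n2 = n1 NOR in6 = 1 NOR 1 = 0
n3 = n2 NOR n1 = 0 NOR 1 = 0
n4 = in3 NOR n3 = 0 NOR 0 = 1
n5 = n4 NAND in1 = 1 NAND 0 = 1
n6 = n5 AND in2 = 1 AND 0 = 0
n7 = in4 NOR n6 = 0 NOR 0 = 1
n8 = n7 AND in0 = 1 AND 1 = 1
n9 = NOT n8 = NOT 1 = 0
So n9 = 0 as required.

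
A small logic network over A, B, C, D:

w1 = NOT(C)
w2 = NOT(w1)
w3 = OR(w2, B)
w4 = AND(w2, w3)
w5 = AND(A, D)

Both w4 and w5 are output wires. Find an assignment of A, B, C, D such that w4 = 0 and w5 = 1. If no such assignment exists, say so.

A=1, B=0, C=0, D=1

Check with A=1, B=0, C=0, D=1:
w1 = NOT(C) = NOT 0 = 1
w2 = NOT(w1) = NOT 1 = 0
w3 = OR(w2, B) = OR(0, 0) = 0
w4 = AND(w2, w3) = AND(0, 0) = 0
w5 = AND(A, D) = AND(1, 1) = 1
So w4 = 0 and w5 = 1.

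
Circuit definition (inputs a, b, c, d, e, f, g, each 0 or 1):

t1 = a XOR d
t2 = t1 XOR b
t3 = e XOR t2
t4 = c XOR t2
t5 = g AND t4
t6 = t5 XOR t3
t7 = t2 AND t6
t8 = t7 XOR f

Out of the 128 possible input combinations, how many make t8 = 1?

t8 = t7 XOR f must be 1, so t7 and f differ.
Enumerating the 128 input combinations, 64 give t8 = 1 and 64 give t8 = 0.

64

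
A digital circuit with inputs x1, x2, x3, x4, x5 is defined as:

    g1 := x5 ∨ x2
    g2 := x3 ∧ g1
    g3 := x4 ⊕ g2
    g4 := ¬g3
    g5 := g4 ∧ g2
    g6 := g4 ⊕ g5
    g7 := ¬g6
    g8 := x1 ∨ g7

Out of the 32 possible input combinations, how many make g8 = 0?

5

g8 = x1 ∨ g7 must be 0, so both x1 = 0 and g7 = 0.
g7 = ¬g6 must be 0, so g6 = 1.
g6 = g4 ⊕ g5 must be 1, so g4 and g5 differ.
Satisfying assignments:
  x1=0, x2=0, x3=0, x4=0, x5=0
  x1=0, x2=0, x3=0, x4=0, x5=1
  x1=0, x2=0, x3=1, x4=0, x5=0
  x1=0, x2=1, x3=0, x4=0, x5=0
  x1=0, x2=1, x3=0, x4=0, x5=1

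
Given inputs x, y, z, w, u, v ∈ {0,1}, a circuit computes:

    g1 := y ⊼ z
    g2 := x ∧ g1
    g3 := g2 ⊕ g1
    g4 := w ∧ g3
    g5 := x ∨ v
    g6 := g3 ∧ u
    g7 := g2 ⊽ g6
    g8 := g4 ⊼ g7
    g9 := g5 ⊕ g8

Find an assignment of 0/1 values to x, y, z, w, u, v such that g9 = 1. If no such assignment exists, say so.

Check with x=0 y=1 z=1 w=1 u=0 v=0:
g1 = y ⊼ z = 1 ⊼ 1 = 0
g2 = x ∧ g1 = 0 ∧ 0 = 0
g3 = g2 ⊕ g1 = 0 ⊕ 0 = 0
g4 = w ∧ g3 = 1 ∧ 0 = 0
g5 = x ∨ v = 0 ∨ 0 = 0
g6 = g3 ∧ u = 0 ∧ 0 = 0
g7 = g2 ⊽ g6 = 0 ⊽ 0 = 1
g8 = g4 ⊼ g7 = 0 ⊼ 1 = 1
g9 = g5 ⊕ g8 = 0 ⊕ 1 = 1
So g9 = 1 as required.

x=0 y=1 z=1 w=1 u=0 v=0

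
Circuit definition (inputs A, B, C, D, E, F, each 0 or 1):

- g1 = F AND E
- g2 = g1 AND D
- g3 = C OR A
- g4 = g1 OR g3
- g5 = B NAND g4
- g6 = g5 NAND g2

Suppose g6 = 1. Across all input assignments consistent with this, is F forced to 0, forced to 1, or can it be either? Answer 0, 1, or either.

either

Both values of F occur among assignments with g6 = 1:
  F=0: A=0, B=0, C=0, D=0, E=0, F=0
  F=1: A=0, B=0, C=0, D=0, E=0, F=1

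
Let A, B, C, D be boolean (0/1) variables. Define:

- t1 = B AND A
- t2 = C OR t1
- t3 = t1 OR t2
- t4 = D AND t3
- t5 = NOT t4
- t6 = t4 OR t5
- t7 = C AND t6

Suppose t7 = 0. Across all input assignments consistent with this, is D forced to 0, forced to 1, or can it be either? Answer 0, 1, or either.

either

Both values of D occur among assignments with t7 = 0:
  D=0: A=0, B=0, C=0, D=0
  D=1: A=0, B=0, C=0, D=1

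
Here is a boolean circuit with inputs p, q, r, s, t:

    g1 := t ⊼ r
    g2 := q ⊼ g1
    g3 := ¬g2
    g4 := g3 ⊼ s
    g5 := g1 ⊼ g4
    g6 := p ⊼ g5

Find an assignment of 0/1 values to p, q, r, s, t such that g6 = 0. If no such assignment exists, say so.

g6 = p ⊼ g5 must be 0, so both p = 1 and g5 = 1.
g5 = g1 ⊼ g4 must be 1, so at least one of g1, g4 is 0.
Check with p=1, q=0, r=1, s=0, t=1:
g1 = t ⊼ r = 1 ⊼ 1 = 0
g2 = q ⊼ g1 = 0 ⊼ 0 = 1
g3 = ¬g2 = ¬1 = 0
g4 = g3 ⊼ s = 0 ⊼ 0 = 1
g5 = g1 ⊼ g4 = 0 ⊼ 1 = 1
g6 = p ⊼ g5 = 1 ⊼ 1 = 0
So g6 = 0 as required.

p=1, q=0, r=1, s=0, t=1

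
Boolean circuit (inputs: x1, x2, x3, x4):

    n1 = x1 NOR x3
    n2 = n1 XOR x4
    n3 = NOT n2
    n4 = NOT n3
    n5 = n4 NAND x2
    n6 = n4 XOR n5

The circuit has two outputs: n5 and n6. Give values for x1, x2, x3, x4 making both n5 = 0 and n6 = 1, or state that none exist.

Check with x1=0, x2=1, x3=1, x4=1:
n1 = x1 NOR x3 = 0 NOR 1 = 0
n2 = n1 XOR x4 = 0 XOR 1 = 1
n3 = NOT n2 = NOT 1 = 0
n4 = NOT n3 = NOT 0 = 1
n5 = n4 NAND x2 = 1 NAND 1 = 0
n6 = n4 XOR n5 = 1 XOR 0 = 1
So n5 = 0 and n6 = 1.

x1=0, x2=1, x3=1, x4=1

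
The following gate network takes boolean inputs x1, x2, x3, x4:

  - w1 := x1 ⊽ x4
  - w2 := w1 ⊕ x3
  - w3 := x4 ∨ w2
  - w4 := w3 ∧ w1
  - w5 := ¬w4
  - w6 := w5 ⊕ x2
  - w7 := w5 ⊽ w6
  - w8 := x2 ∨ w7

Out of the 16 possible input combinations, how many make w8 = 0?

7

w8 = x2 ∨ w7 must be 0, so both x2 = 0 and w7 = 0.
Enumerating the 16 input combinations, 7 give w8 = 0 and 9 give w8 = 1.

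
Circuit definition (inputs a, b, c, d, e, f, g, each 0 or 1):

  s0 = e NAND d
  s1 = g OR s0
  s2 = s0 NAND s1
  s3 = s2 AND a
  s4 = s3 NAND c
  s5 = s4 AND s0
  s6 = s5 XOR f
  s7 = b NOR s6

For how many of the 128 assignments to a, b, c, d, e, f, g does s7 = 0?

s7 = b NOR s6 must be 0, so at least one of b, s6 is 1.
Enumerating the 128 input combinations, 96 give s7 = 0 and 32 give s7 = 1.

96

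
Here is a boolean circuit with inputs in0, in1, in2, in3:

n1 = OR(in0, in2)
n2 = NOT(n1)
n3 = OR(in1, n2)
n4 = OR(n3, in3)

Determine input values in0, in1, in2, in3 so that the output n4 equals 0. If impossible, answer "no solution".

in0=1 in1=0 in2=0 in3=0

n4 = OR(n3, in3) must be 0, so both n3 = 0 and in3 = 0.
n3 = OR(in1, n2) must be 0, so both in1 = 0 and n2 = 0.
Check with in0=1 in1=0 in2=0 in3=0:
n1 = OR(in0, in2) = OR(1, 0) = 1
n2 = NOT(n1) = NOT 1 = 0
n3 = OR(in1, n2) = OR(0, 0) = 0
n4 = OR(n3, in3) = OR(0, 0) = 0
So n4 = 0 as required.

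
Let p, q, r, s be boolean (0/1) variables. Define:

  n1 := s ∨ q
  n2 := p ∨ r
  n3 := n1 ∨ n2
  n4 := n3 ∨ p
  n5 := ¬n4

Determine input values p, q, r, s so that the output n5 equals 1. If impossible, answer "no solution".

n5 = ¬n4 must be 1, so n4 = 0.
n4 = n3 ∨ p must be 0, so both n3 = 0 and p = 0.
n3 = n1 ∨ n2 must be 0, so both n1 = 0 and n2 = 0.
Check with p=0 q=0 r=0 s=0:
n1 = s ∨ q = 0 ∨ 0 = 0
n2 = p ∨ r = 0 ∨ 0 = 0
n3 = n1 ∨ n2 = 0 ∨ 0 = 0
n4 = n3 ∨ p = 0 ∨ 0 = 0
n5 = ¬n4 = ¬0 = 1
So n5 = 1 as required.

p=0 q=0 r=0 s=0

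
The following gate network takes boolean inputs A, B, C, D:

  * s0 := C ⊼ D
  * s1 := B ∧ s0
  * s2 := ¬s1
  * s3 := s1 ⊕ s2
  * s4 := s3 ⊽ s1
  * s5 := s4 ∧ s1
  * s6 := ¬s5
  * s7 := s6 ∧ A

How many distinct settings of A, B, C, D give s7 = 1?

8

s7 = s6 ∧ A must be 1, so both s6 = 1 and A = 1.
s6 = ¬s5 must be 1, so s5 = 0.
s5 = s4 ∧ s1 must be 0, so at least one of s4, s1 is 0.
Enumerating the 16 input combinations, 8 give s7 = 1 and 8 give s7 = 0.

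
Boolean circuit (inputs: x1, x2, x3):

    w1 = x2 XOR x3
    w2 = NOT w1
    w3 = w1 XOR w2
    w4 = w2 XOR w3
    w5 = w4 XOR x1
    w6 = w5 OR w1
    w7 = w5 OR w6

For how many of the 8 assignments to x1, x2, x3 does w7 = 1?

w7 = w5 OR w6 must be 1, so at least one of w5, w6 is 1.
Satisfying assignments:
  x1=0, x2=0, x3=1
  x1=0, x2=1, x3=0
  x1=1, x2=0, x3=0
  x1=1, x2=0, x3=1
  x1=1, x2=1, x3=0
  x1=1, x2=1, x3=1

6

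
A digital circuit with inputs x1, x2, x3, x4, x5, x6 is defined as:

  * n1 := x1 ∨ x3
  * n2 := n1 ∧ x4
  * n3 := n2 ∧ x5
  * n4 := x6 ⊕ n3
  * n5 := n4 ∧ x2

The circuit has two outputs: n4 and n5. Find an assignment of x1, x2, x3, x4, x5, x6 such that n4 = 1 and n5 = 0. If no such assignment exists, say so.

Check with x1=0, x2=0, x3=0, x4=0, x5=0, x6=1:
n1 = x1 ∨ x3 = 0 ∨ 0 = 0
n2 = n1 ∧ x4 = 0 ∧ 0 = 0
n3 = n2 ∧ x5 = 0 ∧ 0 = 0
n4 = x6 ⊕ n3 = 1 ⊕ 0 = 1
n5 = n4 ∧ x2 = 1 ∧ 0 = 0
So n4 = 1 and n5 = 0.

x1=0, x2=0, x3=0, x4=0, x5=0, x6=1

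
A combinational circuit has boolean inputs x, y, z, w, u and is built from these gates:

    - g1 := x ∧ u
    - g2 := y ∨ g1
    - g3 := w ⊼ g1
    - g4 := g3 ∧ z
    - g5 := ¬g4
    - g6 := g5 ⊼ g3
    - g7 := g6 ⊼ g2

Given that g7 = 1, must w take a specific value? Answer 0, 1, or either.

Both values of w occur among assignments with g7 = 1:
  w=0: x=0, y=0, z=0, w=0, u=0
  w=1: x=0, y=0, z=0, w=1, u=0

either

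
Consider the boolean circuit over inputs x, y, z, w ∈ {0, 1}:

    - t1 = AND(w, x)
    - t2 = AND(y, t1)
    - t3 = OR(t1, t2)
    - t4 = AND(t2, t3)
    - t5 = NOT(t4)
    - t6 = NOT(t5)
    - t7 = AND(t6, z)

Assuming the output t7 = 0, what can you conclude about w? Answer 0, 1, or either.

Both values of w occur among assignments with t7 = 0:
  w=0: x=0, y=0, z=0, w=0
  w=1: x=0, y=0, z=0, w=1

either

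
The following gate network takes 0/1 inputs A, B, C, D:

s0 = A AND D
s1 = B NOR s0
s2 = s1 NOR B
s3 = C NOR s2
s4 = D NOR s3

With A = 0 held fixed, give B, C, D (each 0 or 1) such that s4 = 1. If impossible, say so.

Check with A = 0 and B=1, C=1, D=0:
s0 = A AND D = 0 AND 0 = 0
s1 = B NOR s0 = 1 NOR 0 = 0
s2 = s1 NOR B = 0 NOR 1 = 0
s3 = C NOR s2 = 1 NOR 0 = 0
s4 = D NOR s3 = 0 NOR 0 = 1
So s4 = 1.

B=1 C=1 D=0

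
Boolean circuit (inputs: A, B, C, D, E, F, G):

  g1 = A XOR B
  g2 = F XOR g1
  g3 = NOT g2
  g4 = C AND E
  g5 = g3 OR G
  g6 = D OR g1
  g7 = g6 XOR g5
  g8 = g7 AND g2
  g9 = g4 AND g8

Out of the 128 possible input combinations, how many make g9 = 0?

120

g9 = g4 AND g8 must be 0, so at least one of g4, g8 is 0.
Enumerating the 128 input combinations, 120 give g9 = 0 and 8 give g9 = 1.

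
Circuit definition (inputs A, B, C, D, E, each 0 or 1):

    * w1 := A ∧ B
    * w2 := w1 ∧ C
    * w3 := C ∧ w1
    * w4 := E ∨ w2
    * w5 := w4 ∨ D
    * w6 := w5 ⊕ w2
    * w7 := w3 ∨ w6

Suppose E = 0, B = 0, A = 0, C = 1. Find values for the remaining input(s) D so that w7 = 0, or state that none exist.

w7 = w3 ∨ w6 must be 0, so both w3 = 0 and w6 = 0.
w3 = C ∧ w1 must be 0, so at least one of C, w1 is 0.
Check with E = 0, B = 0, A = 0, C = 1 and D=0:
w1 = A ∧ B = 0 ∧ 0 = 0
w2 = w1 ∧ C = 0 ∧ 1 = 0
w3 = C ∧ w1 = 1 ∧ 0 = 0
w4 = E ∨ w2 = 0 ∨ 0 = 0
w5 = w4 ∨ D = 0 ∨ 0 = 0
w6 = w5 ⊕ w2 = 0 ⊕ 0 = 0
w7 = w3 ∨ w6 = 0 ∨ 0 = 0
So w7 = 0.

D=0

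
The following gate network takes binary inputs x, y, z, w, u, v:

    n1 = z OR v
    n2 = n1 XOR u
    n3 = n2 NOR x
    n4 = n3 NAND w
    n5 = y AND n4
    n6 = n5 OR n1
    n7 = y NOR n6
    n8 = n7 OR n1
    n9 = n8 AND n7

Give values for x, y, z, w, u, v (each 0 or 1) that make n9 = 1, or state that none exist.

n9 = n8 AND n7 must be 1, so both n8 = 1 and n7 = 1.
n8 = n7 OR n1 must be 1, so at least one of n7, n1 is 1.
n7 = y NOR n6 must be 1, so both y = 0 and n6 = 0.
Check with x=1 y=0 z=0 w=1 u=0 v=0:
n1 = z OR v = 0 OR 0 = 0
n2 = n1 XOR u = 0 XOR 0 = 0
n3 = n2 NOR x = 0 NOR 1 = 0
n4 = n3 NAND w = 0 NAND 1 = 1
n5 = y AND n4 = 0 AND 1 = 0
n6 = n5 OR n1 = 0 OR 0 = 0
n7 = y NOR n6 = 0 NOR 0 = 1
n8 = n7 OR n1 = 1 OR 0 = 1
n9 = n8 AND n7 = 1 AND 1 = 1
So n9 = 1 as required.

x=1 y=0 z=0 w=1 u=0 v=0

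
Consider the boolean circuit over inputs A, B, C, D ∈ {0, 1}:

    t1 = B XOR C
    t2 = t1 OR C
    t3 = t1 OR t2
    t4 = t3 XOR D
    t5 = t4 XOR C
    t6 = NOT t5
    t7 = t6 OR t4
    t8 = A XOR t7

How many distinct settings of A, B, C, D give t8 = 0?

t8 = A XOR t7 must be 0, so A and t7 are equal.
Enumerating the 16 input combinations, 8 give t8 = 0 and 8 give t8 = 1.

8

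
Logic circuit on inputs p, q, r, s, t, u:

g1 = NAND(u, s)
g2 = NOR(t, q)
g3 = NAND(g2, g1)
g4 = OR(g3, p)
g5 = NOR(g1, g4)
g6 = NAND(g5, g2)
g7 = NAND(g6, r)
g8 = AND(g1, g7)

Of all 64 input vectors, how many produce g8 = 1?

g8 = AND(g1, g7) must be 1, so both g1 = 1 and g7 = 1.
g1 = NAND(u, s) must be 1, so at least one of u, s is 0.
Enumerating the 64 input combinations, 24 give g8 = 1 and 40 give g8 = 0.

24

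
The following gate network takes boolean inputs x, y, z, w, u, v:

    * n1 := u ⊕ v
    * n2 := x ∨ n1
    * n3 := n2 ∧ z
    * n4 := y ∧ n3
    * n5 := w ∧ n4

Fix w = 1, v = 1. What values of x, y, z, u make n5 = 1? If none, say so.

x=0, y=1, z=1, u=0

n5 = w ∧ n4 must be 1, so both w = 1 and n4 = 1.
n4 = y ∧ n3 must be 1, so both y = 1 and n3 = 1.
Check with w = 1, v = 1 and x=0, y=1, z=1, u=0:
n1 = u ⊕ v = 0 ⊕ 1 = 1
n2 = x ∨ n1 = 0 ∨ 1 = 1
n3 = n2 ∧ z = 1 ∧ 1 = 1
n4 = y ∧ n3 = 1 ∧ 1 = 1
n5 = w ∧ n4 = 1 ∧ 1 = 1
So n5 = 1.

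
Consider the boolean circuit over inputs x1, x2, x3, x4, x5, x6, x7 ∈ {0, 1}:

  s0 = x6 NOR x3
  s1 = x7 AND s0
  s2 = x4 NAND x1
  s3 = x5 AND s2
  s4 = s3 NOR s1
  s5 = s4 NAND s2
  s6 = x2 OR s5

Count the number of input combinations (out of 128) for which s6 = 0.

s6 = x2 OR s5 must be 0, so both x2 = 0 and s5 = 0.
Enumerating the 128 input combinations, 21 give s6 = 0 and 107 give s6 = 1.

21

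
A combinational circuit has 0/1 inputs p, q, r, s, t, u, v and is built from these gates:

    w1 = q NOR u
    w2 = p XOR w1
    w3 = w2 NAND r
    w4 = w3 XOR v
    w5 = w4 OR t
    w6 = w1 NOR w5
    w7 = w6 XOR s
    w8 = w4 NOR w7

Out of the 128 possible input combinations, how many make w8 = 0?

96

w8 = w4 NOR w7 must be 0, so at least one of w4, w7 is 1.
Enumerating the 128 input combinations, 96 give w8 = 0 and 32 give w8 = 1.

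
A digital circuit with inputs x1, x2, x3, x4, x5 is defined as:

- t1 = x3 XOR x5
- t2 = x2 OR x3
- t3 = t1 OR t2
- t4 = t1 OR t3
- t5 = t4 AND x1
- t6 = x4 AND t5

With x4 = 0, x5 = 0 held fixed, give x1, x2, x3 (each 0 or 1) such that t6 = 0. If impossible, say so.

t6 = x4 AND t5 must be 0, so at least one of x4, t5 is 0.
Check with x4 = 0, x5 = 0 and x1=1, x2=0, x3=0:
t1 = x3 XOR x5 = 0 XOR 0 = 0
t2 = x2 OR x3 = 0 OR 0 = 0
t3 = t1 OR t2 = 0 OR 0 = 0
t4 = t1 OR t3 = 0 OR 0 = 0
t5 = t4 AND x1 = 0 AND 1 = 0
t6 = x4 AND t5 = 0 AND 0 = 0
So t6 = 0.

x1=1, x2=0, x3=0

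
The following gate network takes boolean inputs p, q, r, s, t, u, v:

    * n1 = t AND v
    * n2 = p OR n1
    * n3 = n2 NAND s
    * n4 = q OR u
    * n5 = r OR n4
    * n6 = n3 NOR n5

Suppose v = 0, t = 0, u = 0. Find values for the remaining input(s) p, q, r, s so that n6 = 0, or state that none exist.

n6 = n3 NOR n5 must be 0, so at least one of n3, n5 is 1.
Check with v = 0, t = 0, u = 0 and p=1, q=0, r=1, s=1:
n1 = t AND v = 0 AND 0 = 0
n2 = p OR n1 = 1 OR 0 = 1
n3 = n2 NAND s = 1 NAND 1 = 0
n4 = q OR u = 0 OR 0 = 0
n5 = r OR n4 = 1 OR 0 = 1
n6 = n3 NOR n5 = 0 NOR 1 = 0
So n6 = 0.

p=1, q=0, r=1, s=1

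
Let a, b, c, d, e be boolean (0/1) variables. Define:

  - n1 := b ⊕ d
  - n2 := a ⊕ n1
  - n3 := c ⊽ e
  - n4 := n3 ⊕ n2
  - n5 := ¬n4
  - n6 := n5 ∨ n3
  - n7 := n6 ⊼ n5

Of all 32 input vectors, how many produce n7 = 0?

n7 = n6 ⊼ n5 must be 0, so both n6 = 1 and n5 = 1.
n6 = n5 ∨ n3 must be 1, so at least one of n5, n3 is 1.
n5 = ¬n4 must be 1, so n4 = 0.
Enumerating the 32 input combinations, 16 give n7 = 0 and 16 give n7 = 1.

16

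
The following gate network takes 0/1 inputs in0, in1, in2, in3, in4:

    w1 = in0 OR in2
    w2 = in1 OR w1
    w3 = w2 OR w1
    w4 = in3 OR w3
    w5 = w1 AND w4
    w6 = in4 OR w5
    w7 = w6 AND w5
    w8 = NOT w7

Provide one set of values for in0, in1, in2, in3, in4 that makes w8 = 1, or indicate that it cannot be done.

Check with in0=0 in1=0 in2=0 in3=1 in4=0:
w1 = in0 OR in2 = 0 OR 0 = 0
w2 = in1 OR w1 = 0 OR 0 = 0
w3 = w2 OR w1 = 0 OR 0 = 0
w4 = in3 OR w3 = 1 OR 0 = 1
w5 = w1 AND w4 = 0 AND 1 = 0
w6 = in4 OR w5 = 0 OR 0 = 0
w7 = w6 AND w5 = 0 AND 0 = 0
w8 = NOT w7 = NOT 0 = 1
So w8 = 1 as required.

in0=0 in1=0 in2=0 in3=1 in4=0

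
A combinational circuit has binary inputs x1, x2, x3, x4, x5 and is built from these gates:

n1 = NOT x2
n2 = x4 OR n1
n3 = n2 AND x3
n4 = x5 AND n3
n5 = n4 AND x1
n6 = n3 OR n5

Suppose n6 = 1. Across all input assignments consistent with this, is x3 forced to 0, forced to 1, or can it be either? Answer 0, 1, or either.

n6 = n3 OR n5 must be 1, so at least one of n3, n5 is 1.
Every assignment with n6 = 1 has x3 = 1; there are 12 such assignment(s).

1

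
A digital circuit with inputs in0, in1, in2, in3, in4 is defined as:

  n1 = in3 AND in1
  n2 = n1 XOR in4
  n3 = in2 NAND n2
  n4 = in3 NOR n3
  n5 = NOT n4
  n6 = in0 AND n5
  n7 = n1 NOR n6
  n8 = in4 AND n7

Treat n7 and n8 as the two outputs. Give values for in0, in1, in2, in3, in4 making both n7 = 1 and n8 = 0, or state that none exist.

Check with in0=0, in1=0, in2=1, in3=0, in4=0:
n1 = in3 AND in1 = 0 AND 0 = 0
n2 = n1 XOR in4 = 0 XOR 0 = 0
n3 = in2 NAND n2 = 1 NAND 0 = 1
n4 = in3 NOR n3 = 0 NOR 1 = 0
n5 = NOT n4 = NOT 0 = 1
n6 = in0 AND n5 = 0 AND 1 = 0
n7 = n1 NOR n6 = 0 NOR 0 = 1
n8 = in4 AND n7 = 0 AND 1 = 0
So n7 = 1 and n8 = 0.

in0=0, in1=0, in2=1, in3=0, in4=0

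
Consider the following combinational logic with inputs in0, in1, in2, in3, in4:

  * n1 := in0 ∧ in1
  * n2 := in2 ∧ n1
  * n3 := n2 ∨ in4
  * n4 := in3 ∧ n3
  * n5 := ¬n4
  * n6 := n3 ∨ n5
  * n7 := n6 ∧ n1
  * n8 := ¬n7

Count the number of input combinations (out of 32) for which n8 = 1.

24

n8 = ¬n7 must be 1, so n7 = 0.
Enumerating the 32 input combinations, 24 give n8 = 1 and 8 give n8 = 0.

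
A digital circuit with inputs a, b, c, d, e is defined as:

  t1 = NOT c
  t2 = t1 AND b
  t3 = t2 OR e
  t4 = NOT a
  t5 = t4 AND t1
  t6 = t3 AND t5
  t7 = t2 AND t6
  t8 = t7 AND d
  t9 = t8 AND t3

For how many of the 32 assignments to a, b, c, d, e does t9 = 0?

30

t9 = t8 AND t3 must be 0, so at least one of t8, t3 is 0.
Enumerating the 32 input combinations, 30 give t9 = 0 and 2 give t9 = 1.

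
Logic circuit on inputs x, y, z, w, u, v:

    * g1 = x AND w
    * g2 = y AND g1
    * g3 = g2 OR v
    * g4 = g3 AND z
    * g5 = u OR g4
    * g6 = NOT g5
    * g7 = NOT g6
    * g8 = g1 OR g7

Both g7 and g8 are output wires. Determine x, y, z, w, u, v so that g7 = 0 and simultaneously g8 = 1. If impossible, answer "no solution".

Check with x=1, y=0, z=0, w=1, u=0, v=1:
g1 = x AND w = 1 AND 1 = 1
g2 = y AND g1 = 0 AND 1 = 0
g3 = g2 OR v = 0 OR 1 = 1
g4 = g3 AND z = 1 AND 0 = 0
g5 = u OR g4 = 0 OR 0 = 0
g6 = NOT g5 = NOT 0 = 1
g7 = NOT g6 = NOT 1 = 0
g8 = g1 OR g7 = 1 OR 0 = 1
So g7 = 0 and g8 = 1.

x=1, y=0, z=0, w=1, u=0, v=1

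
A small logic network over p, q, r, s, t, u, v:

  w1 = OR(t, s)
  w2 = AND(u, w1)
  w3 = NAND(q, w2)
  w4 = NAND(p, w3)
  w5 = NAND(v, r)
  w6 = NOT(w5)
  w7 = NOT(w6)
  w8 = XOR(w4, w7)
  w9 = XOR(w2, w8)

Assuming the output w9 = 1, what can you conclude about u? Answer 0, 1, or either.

either

Both values of u occur among assignments with w9 = 1:
  u=0: p=0, q=0, r=1, s=0, t=0, u=0, v=1
  u=1: p=0, q=0, r=0, s=0, t=1, u=1, v=0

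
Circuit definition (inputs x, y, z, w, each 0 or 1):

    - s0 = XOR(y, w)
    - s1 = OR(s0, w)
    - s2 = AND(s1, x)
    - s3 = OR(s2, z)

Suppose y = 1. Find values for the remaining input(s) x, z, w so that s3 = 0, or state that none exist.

s3 = OR(s2, z) must be 0, so both s2 = 0 and z = 0.
s2 = AND(s1, x) must be 0, so at least one of s1, x is 0.
Check with y = 1 and x=0, z=0, w=1:
s0 = XOR(y, w) = XOR(1, 1) = 0
s1 = OR(s0, w) = OR(0, 1) = 1
s2 = AND(s1, x) = AND(1, 0) = 0
s3 = OR(s2, z) = OR(0, 0) = 0
So s3 = 0.

x=0 z=0 w=1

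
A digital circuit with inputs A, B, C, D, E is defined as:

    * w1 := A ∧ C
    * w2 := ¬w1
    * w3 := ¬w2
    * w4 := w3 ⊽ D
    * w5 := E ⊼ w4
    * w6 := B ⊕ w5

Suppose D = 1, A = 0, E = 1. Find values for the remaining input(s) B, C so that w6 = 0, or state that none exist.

w6 = B ⊕ w5 must be 0, so B and w5 are equal.
Check with D = 1, A = 0, E = 1 and B=1, C=1:
w1 = A ∧ C = 0 ∧ 1 = 0
w2 = ¬w1 = ¬0 = 1
w3 = ¬w2 = ¬1 = 0
w4 = w3 ⊽ D = 0 ⊽ 1 = 0
w5 = E ⊼ w4 = 1 ⊼ 0 = 1
w6 = B ⊕ w5 = 1 ⊕ 1 = 0
So w6 = 0.

B=1, C=1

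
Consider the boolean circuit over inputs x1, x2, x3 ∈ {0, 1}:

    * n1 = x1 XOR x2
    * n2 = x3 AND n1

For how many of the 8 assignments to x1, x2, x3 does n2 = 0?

n2 = x3 AND n1 must be 0, so at least one of x3, n1 is 0.
Satisfying assignments:
  x1=0, x2=0, x3=0
  x1=0, x2=0, x3=1
  x1=0, x2=1, x3=0
  x1=1, x2=0, x3=0
  x1=1, x2=1, x3=0
  x1=1, x2=1, x3=1

6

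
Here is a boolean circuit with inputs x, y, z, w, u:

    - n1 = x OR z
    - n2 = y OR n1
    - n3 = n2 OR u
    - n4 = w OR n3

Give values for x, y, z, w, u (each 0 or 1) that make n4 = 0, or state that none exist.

x=0 y=0 z=0 w=0 u=0

n4 = w OR n3 must be 0, so both w = 0 and n3 = 0.
Check with x=0 y=0 z=0 w=0 u=0:
n1 = x OR z = 0 OR 0 = 0
n2 = y OR n1 = 0 OR 0 = 0
n3 = n2 OR u = 0 OR 0 = 0
n4 = w OR n3 = 0 OR 0 = 0
So n4 = 0 as required.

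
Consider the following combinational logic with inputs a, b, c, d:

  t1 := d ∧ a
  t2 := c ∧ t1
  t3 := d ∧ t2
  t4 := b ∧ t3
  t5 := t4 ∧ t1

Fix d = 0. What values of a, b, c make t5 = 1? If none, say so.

no solution exists

With d = 0 fixed, none of the 8 settings of a, b, c give t5 = 1.
For example, with a=1, b=1, c=1:
t1 = d ∧ a = 0 ∧ 1 = 0
t2 = c ∧ t1 = 1 ∧ 0 = 0
t3 = d ∧ t2 = 0 ∧ 0 = 0
t4 = b ∧ t3 = 1 ∧ 0 = 0
t5 = t4 ∧ t1 = 0 ∧ 0 = 0
giving t5 = 0 ≠ 1.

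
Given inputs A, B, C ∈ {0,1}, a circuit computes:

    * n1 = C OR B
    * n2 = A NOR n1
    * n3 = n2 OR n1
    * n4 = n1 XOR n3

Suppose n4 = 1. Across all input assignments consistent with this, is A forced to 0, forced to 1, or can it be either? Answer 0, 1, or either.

0

n4 = n1 XOR n3 must be 1, so n1 and n3 differ.
Every assignment with n4 = 1 has A = 0; there are 1 such assignment(s).
  A=0, B=0, C=0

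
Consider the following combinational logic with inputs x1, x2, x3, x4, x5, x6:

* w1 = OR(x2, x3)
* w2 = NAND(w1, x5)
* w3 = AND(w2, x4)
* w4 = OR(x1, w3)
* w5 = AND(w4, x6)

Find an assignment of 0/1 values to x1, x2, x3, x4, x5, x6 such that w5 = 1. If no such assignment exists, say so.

x1=1, x2=0, x3=1, x4=1, x5=1, x6=1

Check with x1=1, x2=0, x3=1, x4=1, x5=1, x6=1:
w1 = OR(x2, x3) = OR(0, 1) = 1
w2 = NAND(w1, x5) = NAND(1, 1) = 0
w3 = AND(w2, x4) = AND(0, 1) = 0
w4 = OR(x1, w3) = OR(1, 0) = 1
w5 = AND(w4, x6) = AND(1, 1) = 1
So w5 = 1 as required.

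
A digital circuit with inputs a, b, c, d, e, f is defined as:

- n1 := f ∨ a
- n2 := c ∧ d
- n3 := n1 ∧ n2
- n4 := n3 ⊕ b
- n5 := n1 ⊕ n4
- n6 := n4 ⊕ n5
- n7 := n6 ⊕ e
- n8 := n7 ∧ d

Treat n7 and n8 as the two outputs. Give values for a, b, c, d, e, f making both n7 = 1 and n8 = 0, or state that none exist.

Check with a=1, b=1, c=1, d=0, e=0, f=0:
n1 = f ∨ a = 0 ∨ 1 = 1
n2 = c ∧ d = 1 ∧ 0 = 0
n3 = n1 ∧ n2 = 1 ∧ 0 = 0
n4 = n3 ⊕ b = 0 ⊕ 1 = 1
n5 = n1 ⊕ n4 = 1 ⊕ 1 = 0
n6 = n4 ⊕ n5 = 1 ⊕ 0 = 1
n7 = n6 ⊕ e = 1 ⊕ 0 = 1
n8 = n7 ∧ d = 1 ∧ 0 = 0
So n7 = 1 and n8 = 0.

a=1, b=1, c=1, d=0, e=0, f=0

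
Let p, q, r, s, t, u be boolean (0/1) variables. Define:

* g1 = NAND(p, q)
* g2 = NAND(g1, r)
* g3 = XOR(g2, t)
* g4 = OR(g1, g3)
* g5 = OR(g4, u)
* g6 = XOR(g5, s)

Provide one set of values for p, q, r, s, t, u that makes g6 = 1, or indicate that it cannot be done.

p=0 q=1 r=0 s=0 t=0 u=1

g6 = XOR(g5, s) must be 1, so g5 and s differ.
Check with p=0 q=1 r=0 s=0 t=0 u=1:
g1 = NAND(p, q) = NAND(0, 1) = 1
g2 = NAND(g1, r) = NAND(1, 0) = 1
g3 = XOR(g2, t) = XOR(1, 0) = 1
g4 = OR(g1, g3) = OR(1, 1) = 1
g5 = OR(g4, u) = OR(1, 1) = 1
g6 = XOR(g5, s) = XOR(1, 0) = 1
So g6 = 1 as required.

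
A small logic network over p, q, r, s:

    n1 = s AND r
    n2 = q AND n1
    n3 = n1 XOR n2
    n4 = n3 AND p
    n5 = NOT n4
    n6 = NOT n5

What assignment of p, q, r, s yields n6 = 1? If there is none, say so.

p=1, q=0, r=1, s=1

n6 = NOT n5 must be 1, so n5 = 0.
n5 = NOT n4 must be 0, so n4 = 1.
Check with p=1, q=0, r=1, s=1:
n1 = s AND r = 1 AND 1 = 1
n2 = q AND n1 = 0 AND 1 = 0
n3 = n1 XOR n2 = 1 XOR 0 = 1
n4 = n3 AND p = 1 AND 1 = 1
n5 = NOT n4 = NOT 1 = 0
n6 = NOT n5 = NOT 0 = 1
So n6 = 1 as required.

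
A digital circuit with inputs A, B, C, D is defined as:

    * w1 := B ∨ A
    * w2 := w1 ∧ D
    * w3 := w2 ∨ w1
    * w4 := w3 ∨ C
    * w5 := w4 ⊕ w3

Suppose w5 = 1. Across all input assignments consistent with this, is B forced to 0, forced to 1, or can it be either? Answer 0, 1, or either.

w5 = w4 ⊕ w3 must be 1, so w4 and w3 differ.
Every assignment with w5 = 1 has B = 0; there are 2 such assignment(s).
  A=0, B=0, C=1, D=0
  A=0, B=0, C=1, D=1

0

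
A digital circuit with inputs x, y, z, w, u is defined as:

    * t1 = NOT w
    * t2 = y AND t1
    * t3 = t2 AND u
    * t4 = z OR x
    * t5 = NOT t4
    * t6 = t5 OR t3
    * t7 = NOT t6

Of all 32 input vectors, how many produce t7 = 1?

t7 = NOT t6 must be 1, so t6 = 0.
Enumerating the 32 input combinations, 21 give t7 = 1 and 11 give t7 = 0.

21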